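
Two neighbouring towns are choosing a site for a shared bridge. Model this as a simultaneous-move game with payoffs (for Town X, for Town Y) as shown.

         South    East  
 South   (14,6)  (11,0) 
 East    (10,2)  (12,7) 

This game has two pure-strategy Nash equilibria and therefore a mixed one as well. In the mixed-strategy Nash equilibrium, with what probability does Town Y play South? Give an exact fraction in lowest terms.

Town Y's mix q on South must make Town X indifferent between South and East.
Town X's payoff from South: 14q + 11(1−q). From East: 10q + 12(1−q).
Set equal: 4q = 1(1−q) → q = 1/5.

1/5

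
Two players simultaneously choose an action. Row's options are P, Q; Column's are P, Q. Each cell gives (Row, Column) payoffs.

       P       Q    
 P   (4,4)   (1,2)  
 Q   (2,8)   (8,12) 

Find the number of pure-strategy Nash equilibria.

2

Both P: Row gets 4 (best alternative 2); Column gets 4 (best alternative 2). Neither deviates — NE.
Both Q: Row gets 8 (best alternative 1); Column gets 12 (best alternative 8). Neither deviates — NE.
(P, Q) is not a NE: Row would switch to Q (8 > 1).
No other cell survives both best-response checks, so there are 2 pure NE.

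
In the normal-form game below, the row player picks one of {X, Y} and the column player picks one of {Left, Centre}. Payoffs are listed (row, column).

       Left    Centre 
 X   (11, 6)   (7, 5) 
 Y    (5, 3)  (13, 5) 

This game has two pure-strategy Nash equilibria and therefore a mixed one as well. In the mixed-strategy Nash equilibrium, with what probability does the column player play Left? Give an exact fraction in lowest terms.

The column player's mix q on Left must make the row player indifferent between X and Y.
The row player's payoff from X: 11q + 7(1−q). From Y: 5q + 13(1−q).
Set equal: 6q = 6(1−q) → q = 6/12 = 1/2.

1/2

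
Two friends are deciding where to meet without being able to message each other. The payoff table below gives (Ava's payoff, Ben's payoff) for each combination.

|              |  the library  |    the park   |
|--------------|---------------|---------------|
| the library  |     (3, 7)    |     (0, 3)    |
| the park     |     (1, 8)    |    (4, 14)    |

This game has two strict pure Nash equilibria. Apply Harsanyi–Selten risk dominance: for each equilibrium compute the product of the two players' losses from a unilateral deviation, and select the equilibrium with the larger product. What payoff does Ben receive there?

At both the library: Ava loses 3 − 1 = 2 by deviating; Ben loses 7 − 3 = 4. Product = 2·4 = 8.
At both the park: Ava loses 4 − 0 = 4 by deviating; Ben loses 14 − 8 = 6. Product = 4·6 = 24.
24 > 8, so both the park is risk-dominant. Ben's payoff there is 14.

14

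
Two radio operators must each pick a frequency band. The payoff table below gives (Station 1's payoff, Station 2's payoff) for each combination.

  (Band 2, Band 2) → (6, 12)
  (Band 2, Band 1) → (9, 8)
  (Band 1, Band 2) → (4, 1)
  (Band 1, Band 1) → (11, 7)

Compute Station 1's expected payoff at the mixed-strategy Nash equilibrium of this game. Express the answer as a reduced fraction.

15/2

Station 2 mixes with probability q on Band 2, chosen so Station 1 is indifferent: 6q + 9(1−q) = 4q + 11(1−q) gives q = 1/2.
Station 1's expected payoff (from either row, since indifferent) is 6·1/2 + 9·1/2 = 15/2.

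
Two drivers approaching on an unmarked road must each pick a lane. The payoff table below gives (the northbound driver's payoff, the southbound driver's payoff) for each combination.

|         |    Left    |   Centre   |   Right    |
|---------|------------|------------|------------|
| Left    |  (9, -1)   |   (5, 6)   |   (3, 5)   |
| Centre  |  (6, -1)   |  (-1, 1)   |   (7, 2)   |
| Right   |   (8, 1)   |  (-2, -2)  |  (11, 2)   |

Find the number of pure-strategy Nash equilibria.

2

(Left, Centre): the northbound driver gets 5 (best alternative -1); the southbound driver gets 6 (best alternative 5). Neither deviates — NE.
Both Right: the northbound driver gets 11 (best alternative 7); the southbound driver gets 2 (best alternative 1). Neither deviates — NE.
Both Centre is not a NE: the northbound driver would switch to Left (5 > -1).
No other cell survives both best-response checks, so there are 2 pure NE.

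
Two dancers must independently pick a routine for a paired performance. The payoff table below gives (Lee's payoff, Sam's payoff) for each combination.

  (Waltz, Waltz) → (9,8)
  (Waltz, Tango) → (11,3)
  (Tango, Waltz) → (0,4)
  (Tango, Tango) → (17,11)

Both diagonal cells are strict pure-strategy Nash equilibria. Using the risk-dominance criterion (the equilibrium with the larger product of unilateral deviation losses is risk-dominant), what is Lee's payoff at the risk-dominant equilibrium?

At both Waltz: Lee loses 9 − 0 = 9 by deviating; Sam loses 8 − 3 = 5. Product = 9·5 = 45.
At both Tango: Lee loses 17 − 11 = 6 by deviating; Sam loses 11 − 4 = 7. Product = 6·7 = 42.
45 > 42, so both Waltz is risk-dominant. Lee's payoff there is 9.

9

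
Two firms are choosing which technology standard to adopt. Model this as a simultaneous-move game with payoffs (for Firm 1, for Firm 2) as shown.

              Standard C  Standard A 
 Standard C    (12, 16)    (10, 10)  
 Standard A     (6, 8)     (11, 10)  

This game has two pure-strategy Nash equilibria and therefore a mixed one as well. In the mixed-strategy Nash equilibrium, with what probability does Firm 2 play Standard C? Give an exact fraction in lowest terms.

Firm 2's mix q on Standard C must make Firm 1 indifferent between Standard C and Standard A.
Firm 1's payoff from Standard C: 12q + 10(1−q). From Standard A: 6q + 11(1−q).
Set equal: 6q = 1(1−q) → q = 1/7.

1/7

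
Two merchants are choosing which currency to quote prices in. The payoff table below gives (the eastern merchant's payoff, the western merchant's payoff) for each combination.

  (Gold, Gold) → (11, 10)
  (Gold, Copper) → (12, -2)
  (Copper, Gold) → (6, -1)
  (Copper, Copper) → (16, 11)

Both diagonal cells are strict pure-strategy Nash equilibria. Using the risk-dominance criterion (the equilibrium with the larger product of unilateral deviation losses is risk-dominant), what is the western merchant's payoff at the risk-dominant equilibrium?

At both Gold: the eastern merchant loses 11 − 6 = 5 by deviating; the western merchant loses 10 − (-2) = 12. Product = 5·12 = 60.
At both Copper: the eastern merchant loses 16 − 12 = 4 by deviating; the western merchant loses 11 − (-1) = 12. Product = 4·12 = 48.
60 > 48, so both Gold is risk-dominant. The western merchant's payoff there is 10.

10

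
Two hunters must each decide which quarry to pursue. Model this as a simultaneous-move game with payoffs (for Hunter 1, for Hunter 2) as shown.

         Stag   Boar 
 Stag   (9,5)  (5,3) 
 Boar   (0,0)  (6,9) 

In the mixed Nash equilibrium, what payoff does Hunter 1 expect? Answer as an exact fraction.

Hunter 2 mixes with probability q on Stag, chosen so Hunter 1 is indifferent: 9q + 5(1−q) = 0q + 6(1−q) gives q = 1/10.
Hunter 1's expected payoff (from either row, since indifferent) is 9·1/10 + 5·9/10 = 27/5.

27/5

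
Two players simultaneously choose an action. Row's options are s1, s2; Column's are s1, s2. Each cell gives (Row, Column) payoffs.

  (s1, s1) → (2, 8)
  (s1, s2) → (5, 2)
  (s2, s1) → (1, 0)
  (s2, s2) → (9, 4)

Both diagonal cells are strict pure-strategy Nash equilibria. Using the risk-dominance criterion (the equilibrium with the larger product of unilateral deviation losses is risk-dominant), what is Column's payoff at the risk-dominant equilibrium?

4

At both s1: Row loses 2 − 1 = 1 by deviating; Column loses 8 − 2 = 6. Product = 1·6 = 6.
At both s2: Row loses 9 − 5 = 4 by deviating; Column loses 4 − 0 = 4. Product = 4·4 = 16.
16 > 6, so both s2 is risk-dominant. Column's payoff there is 4.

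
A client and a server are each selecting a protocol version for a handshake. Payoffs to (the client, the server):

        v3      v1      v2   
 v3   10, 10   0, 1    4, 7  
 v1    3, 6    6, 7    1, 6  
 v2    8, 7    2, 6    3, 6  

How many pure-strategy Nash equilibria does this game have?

Both v3: the client gets 10 (best alternative 8); the server gets 10 (best alternative 7). Neither deviates — NE.
Both v1: the client gets 6 (best alternative 2); the server gets 7 (best alternative 6). Neither deviates — NE.
Both v2 is not a NE: the client would switch to v3 (4 > 3).
No other cell survives both best-response checks, so there are 2 pure NE.

2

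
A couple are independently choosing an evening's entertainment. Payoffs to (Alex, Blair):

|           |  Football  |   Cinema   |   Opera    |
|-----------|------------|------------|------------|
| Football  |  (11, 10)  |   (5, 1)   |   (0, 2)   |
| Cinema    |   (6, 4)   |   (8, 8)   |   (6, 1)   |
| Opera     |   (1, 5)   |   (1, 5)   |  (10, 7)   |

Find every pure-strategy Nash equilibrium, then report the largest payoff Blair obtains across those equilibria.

Both Football is a pure NE (Alex: 11 ≥ 6; Blair: 10 ≥ 2). Blair gets 10.
Both Cinema is a pure NE (Alex: 8 ≥ 5; Blair: 8 ≥ 4). Blair gets 8.
Both Opera is a pure NE (Alex: 10 ≥ 6; Blair: 7 ≥ 5). Blair gets 7.
Every other cell has a profitable deviation for at least one player. Highest of {10, 8, 7} is 10.

10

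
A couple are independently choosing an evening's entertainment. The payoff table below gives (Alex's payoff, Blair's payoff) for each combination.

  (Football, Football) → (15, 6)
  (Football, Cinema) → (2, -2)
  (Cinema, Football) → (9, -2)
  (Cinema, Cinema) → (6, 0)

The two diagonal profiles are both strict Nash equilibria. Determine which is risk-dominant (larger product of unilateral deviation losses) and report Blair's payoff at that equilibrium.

6

At both Football: Alex loses 15 − 9 = 6 by deviating; Blair loses 6 − (-2) = 8. Product = 6·8 = 48.
At both Cinema: Alex loses 6 − 2 = 4 by deviating; Blair loses 0 − (-2) = 2. Product = 4·2 = 8.
48 > 8, so both Football is risk-dominant. Blair's payoff there is 6.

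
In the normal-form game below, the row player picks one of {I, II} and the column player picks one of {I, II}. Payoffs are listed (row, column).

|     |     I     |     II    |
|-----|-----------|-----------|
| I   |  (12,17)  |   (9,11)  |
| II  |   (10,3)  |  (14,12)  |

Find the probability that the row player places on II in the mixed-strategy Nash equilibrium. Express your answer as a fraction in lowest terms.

The row player's mix p on I must make the column player indifferent between I and II.
The column player's payoff from I: 17p + 3(1−p). From II: 11p + 12(1−p).
Set equal: 6p = 9(1−p) → p = 9/15 = 3/5.
Probability on II is 1 − 3/5 = 2/5.

2/5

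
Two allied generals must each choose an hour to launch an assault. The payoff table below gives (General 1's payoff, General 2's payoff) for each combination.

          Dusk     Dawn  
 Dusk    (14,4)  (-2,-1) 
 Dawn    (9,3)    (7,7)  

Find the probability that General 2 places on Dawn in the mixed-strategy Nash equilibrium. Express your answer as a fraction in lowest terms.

5/14

General 2's mix q on Dusk must make General 1 indifferent between Dusk and Dawn.
General 1's payoff from Dusk: 14q + (-2)(1−q). From Dawn: 9q + 7(1−q).
Set equal: 5q = 9(1−q) → q = 9/14.
Probability on Dawn is 1 − 9/14 = 5/14.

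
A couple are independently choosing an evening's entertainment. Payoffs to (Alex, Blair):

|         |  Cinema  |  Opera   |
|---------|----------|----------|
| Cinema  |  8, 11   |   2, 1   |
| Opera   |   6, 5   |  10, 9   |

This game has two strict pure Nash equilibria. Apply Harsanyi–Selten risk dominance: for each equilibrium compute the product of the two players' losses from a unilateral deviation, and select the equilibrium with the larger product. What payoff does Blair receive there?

At both Cinema: Alex loses 8 − 6 = 2 by deviating; Blair loses 11 − 1 = 10. Product = 2·10 = 20.
At both Opera: Alex loses 10 − 2 = 8 by deviating; Blair loses 9 − 5 = 4. Product = 8·4 = 32.
32 > 20, so both Opera is risk-dominant. Blair's payoff there is 9.

9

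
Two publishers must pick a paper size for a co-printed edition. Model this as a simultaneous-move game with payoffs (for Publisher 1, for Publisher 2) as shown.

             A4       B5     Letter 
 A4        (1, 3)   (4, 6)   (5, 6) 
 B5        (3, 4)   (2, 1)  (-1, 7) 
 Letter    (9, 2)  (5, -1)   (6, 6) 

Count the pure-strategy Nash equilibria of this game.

Both Letter: Publisher 1 gets 6 (best alternative 5); Publisher 2 gets 6 (best alternative 2). Neither deviates — NE.
Both B5 is not a NE: Publisher 1 would switch to Letter (5 > 2).
No other cell survives both best-response checks, so there is 1 pure NE.

1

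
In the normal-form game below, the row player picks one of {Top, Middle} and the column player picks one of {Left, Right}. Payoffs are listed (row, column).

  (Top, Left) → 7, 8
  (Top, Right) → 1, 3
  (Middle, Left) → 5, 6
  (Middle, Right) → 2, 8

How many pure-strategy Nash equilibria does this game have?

2

(Top, Left): the row player gets 7 (best alternative 5); the column player gets 8 (best alternative 3). Neither deviates — NE.
(Middle, Right): the row player gets 2 (best alternative 1); the column player gets 8 (best alternative 6). Neither deviates — NE.
(Top, Right) is not a NE: the row player would switch to Middle (2 > 1).
No other cell survives both best-response checks, so there are 2 pure NE.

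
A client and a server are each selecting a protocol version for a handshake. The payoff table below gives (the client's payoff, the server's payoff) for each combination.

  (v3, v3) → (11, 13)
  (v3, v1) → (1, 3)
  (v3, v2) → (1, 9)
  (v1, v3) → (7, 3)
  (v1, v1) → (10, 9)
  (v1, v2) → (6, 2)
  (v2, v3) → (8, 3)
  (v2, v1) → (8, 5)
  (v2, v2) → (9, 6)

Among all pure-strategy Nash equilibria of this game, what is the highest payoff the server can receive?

Both v3 is a pure NE (the client: 11 ≥ 8; the server: 13 ≥ 9). The server gets 13.
Both v1 is a pure NE (the client: 10 ≥ 8; the server: 9 ≥ 3). The server gets 9.
Both v2 is a pure NE (the client: 9 ≥ 6; the server: 6 ≥ 5). The server gets 6.
Every other cell has a profitable deviation for at least one player. Highest of {13, 9, 6} is 13.

13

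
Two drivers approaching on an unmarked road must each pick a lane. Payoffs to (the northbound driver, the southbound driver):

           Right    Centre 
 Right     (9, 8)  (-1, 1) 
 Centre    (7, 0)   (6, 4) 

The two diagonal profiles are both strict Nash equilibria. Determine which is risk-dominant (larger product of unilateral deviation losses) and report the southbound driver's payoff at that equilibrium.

At both Right: the northbound driver loses 9 − 7 = 2 by deviating; the southbound driver loses 8 − 1 = 7. Product = 2·7 = 14.
At both Centre: the northbound driver loses 6 − (-1) = 7 by deviating; the southbound driver loses 4 − 0 = 4. Product = 7·4 = 28.
28 > 14, so both Centre is risk-dominant. The southbound driver's payoff there is 4.

4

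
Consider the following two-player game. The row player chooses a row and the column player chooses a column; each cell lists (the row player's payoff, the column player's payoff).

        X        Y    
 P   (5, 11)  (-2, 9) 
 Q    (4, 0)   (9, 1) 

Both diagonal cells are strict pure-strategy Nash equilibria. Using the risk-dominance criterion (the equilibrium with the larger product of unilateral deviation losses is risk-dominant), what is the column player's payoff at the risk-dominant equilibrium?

At (P, X): the row player loses 5 − 4 = 1 by deviating; the column player loses 11 − 9 = 2. Product = 1·2 = 2.
At (Q, Y): the row player loses 9 − (-2) = 11 by deviating; the column player loses 1 − 0 = 1. Product = 11·1 = 11.
11 > 2, so (Q, Y) is risk-dominant. The column player's payoff there is 1.

1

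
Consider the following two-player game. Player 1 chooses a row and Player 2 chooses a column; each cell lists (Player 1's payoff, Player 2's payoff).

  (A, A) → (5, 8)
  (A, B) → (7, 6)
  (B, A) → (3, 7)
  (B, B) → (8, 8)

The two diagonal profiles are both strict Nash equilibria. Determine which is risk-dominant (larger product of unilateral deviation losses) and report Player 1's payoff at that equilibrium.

5

At both A: Player 1 loses 5 − 3 = 2 by deviating; Player 2 loses 8 − 6 = 2. Product = 2·2 = 4.
At both B: Player 1 loses 8 − 7 = 1 by deviating; Player 2 loses 8 − 7 = 1. Product = 1·1 = 1.
4 > 1, so both A is risk-dominant. Player 1's payoff there is 5.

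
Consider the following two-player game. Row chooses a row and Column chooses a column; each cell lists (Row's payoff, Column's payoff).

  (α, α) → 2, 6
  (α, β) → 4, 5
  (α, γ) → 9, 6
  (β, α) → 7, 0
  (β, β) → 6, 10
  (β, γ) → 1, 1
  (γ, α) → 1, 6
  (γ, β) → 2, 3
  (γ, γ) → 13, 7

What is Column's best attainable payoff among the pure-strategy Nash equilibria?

10

Both β is a pure NE (Row: 6 ≥ 4; Column: 10 ≥ 1). Column gets 10.
Both γ is a pure NE (Row: 13 ≥ 9; Column: 7 ≥ 6). Column gets 7.
Every other cell has a profitable deviation for at least one player. Highest of {10, 7} is 10.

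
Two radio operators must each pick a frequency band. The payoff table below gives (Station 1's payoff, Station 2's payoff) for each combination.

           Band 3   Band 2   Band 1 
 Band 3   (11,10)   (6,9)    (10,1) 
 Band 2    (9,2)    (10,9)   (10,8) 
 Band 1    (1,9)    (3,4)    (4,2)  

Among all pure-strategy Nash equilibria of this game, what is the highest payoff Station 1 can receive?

Both Band 3 is a pure NE (Station 1: 11 ≥ 9; Station 2: 10 ≥ 9). Station 1 gets 11.
Both Band 2 is a pure NE (Station 1: 10 ≥ 6; Station 2: 9 ≥ 8). Station 1 gets 10.
Every other cell has a profitable deviation for at least one player. Highest of {11, 10} is 11.

11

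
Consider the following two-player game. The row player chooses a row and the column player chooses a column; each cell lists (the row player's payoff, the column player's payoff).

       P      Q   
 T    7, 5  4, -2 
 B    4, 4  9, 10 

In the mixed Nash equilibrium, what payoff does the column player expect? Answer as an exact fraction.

The row player mixes with probability p on T, chosen so the column player is indifferent: 5p + 4(1−p) = (-2)p + 10(1−p) gives p = 6/13.
The column player's expected payoff is 5·6/13 + 4·7/13 = 58/13.

58/13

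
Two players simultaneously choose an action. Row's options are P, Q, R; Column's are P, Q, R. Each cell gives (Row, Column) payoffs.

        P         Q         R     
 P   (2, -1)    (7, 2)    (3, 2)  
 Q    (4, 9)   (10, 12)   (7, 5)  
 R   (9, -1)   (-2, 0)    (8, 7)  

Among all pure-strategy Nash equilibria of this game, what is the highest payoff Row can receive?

Both Q is a pure NE (Row: 10 ≥ 7; Column: 12 ≥ 9). Row gets 10.
Both R is a pure NE (Row: 8 ≥ 7; Column: 7 ≥ 0). Row gets 8.
Every other cell has a profitable deviation for at least one player. Highest of {10, 8} is 10.

10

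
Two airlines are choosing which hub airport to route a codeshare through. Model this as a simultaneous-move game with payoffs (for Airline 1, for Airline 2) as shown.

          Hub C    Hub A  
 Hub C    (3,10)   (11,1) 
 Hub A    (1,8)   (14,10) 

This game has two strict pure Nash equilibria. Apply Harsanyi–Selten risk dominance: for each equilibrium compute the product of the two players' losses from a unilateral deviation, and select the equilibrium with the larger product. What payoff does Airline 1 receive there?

At both Hub C: Airline 1 loses 3 − 1 = 2 by deviating; Airline 2 loses 10 − 1 = 9. Product = 2·9 = 18.
At both Hub A: Airline 1 loses 14 − 11 = 3 by deviating; Airline 2 loses 10 − 8 = 2. Product = 3·2 = 6.
18 > 6, so both Hub C is risk-dominant. Airline 1's payoff there is 3.

3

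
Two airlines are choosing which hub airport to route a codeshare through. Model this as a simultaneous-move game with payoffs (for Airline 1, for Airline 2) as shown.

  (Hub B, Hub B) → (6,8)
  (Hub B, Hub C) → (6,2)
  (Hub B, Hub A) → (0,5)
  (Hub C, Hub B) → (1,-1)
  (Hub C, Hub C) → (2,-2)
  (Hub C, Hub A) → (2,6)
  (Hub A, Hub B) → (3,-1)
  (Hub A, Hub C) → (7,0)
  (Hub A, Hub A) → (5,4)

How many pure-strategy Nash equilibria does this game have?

Both Hub B: Airline 1 gets 6 (best alternative 3); Airline 2 gets 8 (best alternative 5). Neither deviates — NE.
Both Hub A: Airline 1 gets 5 (best alternative 2); Airline 2 gets 4 (best alternative 0). Neither deviates — NE.
Both Hub C is not a NE: Airline 1 would switch to Hub A (7 > 2).
No other cell survives both best-response checks, so there are 2 pure NE.

2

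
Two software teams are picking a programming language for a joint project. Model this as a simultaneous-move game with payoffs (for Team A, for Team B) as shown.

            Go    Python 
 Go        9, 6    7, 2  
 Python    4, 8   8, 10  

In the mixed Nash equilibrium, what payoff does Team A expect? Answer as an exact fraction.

Team B mixes with probability q on Go, chosen so Team A is indifferent: 9q + 7(1−q) = 4q + 8(1−q) gives q = 1/6.
Team A's expected payoff (from either row, since indifferent) is 9·1/6 + 7·5/6 = 22/3.

22/3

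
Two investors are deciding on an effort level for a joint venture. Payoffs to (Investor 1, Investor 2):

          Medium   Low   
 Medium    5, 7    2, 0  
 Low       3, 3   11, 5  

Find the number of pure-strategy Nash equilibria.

2

Both Medium: Investor 1 gets 5 (best alternative 3); Investor 2 gets 7 (best alternative 0). Neither deviates — NE.
Both Low: Investor 1 gets 11 (best alternative 2); Investor 2 gets 5 (best alternative 3). Neither deviates — NE.
(Low, Medium) is not a NE: Investor 1 would switch to Medium (5 > 3).
No other cell survives both best-response checks, so there are 2 pure NE.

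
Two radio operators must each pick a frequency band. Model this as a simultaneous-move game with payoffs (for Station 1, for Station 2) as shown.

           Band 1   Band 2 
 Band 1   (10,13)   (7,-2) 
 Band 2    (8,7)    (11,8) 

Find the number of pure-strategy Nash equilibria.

2

Both Band 1: Station 1 gets 10 (best alternative 8); Station 2 gets 13 (best alternative -2). Neither deviates — NE.
Both Band 2: Station 1 gets 11 (best alternative 7); Station 2 gets 8 (best alternative 7). Neither deviates — NE.
(Band 1, Band 2) is not a NE: Station 1 would switch to Band 2 (11 > 7).
No other cell survives both best-response checks, so there are 2 pure NE.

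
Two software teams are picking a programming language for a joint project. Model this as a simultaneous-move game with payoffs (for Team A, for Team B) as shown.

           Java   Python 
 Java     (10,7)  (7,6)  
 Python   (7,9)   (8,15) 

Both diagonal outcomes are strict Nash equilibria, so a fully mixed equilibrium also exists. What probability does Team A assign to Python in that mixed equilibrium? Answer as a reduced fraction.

1/7

Team A's mix p on Java must make Team B indifferent between Java and Python.
Team B's payoff from Java: 7p + 9(1−p). From Python: 6p + 15(1−p).
Set equal: 1p = 6(1−p) → p = 6/7.
Probability on Python is 1 − 6/7 = 1/7.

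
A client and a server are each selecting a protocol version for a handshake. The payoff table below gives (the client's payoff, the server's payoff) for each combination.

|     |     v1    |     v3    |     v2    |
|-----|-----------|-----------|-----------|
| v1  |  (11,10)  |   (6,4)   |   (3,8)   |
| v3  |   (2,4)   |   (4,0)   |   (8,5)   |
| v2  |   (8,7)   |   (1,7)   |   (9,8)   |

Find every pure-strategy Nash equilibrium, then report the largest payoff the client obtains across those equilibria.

11

Both v1 is a pure NE (the client: 11 ≥ 8; the server: 10 ≥ 8). The client gets 11.
Both v2 is a pure NE (the client: 9 ≥ 8; the server: 8 ≥ 7). The client gets 9.
Every other cell has a profitable deviation for at least one player. Highest of {11, 9} is 11.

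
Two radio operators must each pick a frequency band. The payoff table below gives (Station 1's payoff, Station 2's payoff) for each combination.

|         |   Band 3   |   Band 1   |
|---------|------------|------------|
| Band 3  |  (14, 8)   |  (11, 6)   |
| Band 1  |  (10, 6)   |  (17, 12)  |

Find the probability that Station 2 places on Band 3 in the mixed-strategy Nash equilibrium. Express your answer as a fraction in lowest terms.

3/5

Station 2's mix q on Band 3 must make Station 1 indifferent between Band 3 and Band 1.
Station 1's payoff from Band 3: 14q + 11(1−q). From Band 1: 10q + 17(1−q).
Set equal: 4q = 6(1−q) → q = 6/10 = 3/5.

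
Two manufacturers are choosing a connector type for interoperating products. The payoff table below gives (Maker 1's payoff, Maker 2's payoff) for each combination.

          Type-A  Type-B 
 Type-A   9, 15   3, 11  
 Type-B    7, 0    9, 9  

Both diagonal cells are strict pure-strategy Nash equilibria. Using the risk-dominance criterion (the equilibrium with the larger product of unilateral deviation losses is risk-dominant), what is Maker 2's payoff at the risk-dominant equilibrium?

9

At both Type-A: Maker 1 loses 9 − 7 = 2 by deviating; Maker 2 loses 15 − 11 = 4. Product = 2·4 = 8.
At both Type-B: Maker 1 loses 9 − 3 = 6 by deviating; Maker 2 loses 9 − 0 = 9. Product = 6·9 = 54.
54 > 8, so both Type-B is risk-dominant. Maker 2's payoff there is 9.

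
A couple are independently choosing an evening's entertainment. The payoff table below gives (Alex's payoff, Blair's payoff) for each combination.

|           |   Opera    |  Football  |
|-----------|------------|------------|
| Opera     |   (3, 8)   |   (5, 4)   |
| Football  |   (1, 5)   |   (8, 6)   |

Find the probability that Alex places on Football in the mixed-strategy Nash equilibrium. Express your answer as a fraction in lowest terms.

4/5

Alex's mix p on Opera must make Blair indifferent between Opera and Football.
Blair's payoff from Opera: 8p + 5(1−p). From Football: 4p + 6(1−p).
Set equal: 4p = 1(1−p) → p = 1/5.
Probability on Football is 1 − 1/5 = 4/5.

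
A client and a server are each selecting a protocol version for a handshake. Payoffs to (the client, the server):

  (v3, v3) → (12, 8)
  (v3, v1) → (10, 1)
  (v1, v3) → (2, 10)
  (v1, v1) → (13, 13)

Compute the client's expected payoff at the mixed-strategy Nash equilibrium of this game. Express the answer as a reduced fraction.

The server mixes with probability q on v3, chosen so the client is indifferent: 12q + 10(1−q) = 2q + 13(1−q) gives q = 3/13.
The client's expected payoff (from either row, since indifferent) is 12·3/13 + 10·10/13 = 136/13.

136/13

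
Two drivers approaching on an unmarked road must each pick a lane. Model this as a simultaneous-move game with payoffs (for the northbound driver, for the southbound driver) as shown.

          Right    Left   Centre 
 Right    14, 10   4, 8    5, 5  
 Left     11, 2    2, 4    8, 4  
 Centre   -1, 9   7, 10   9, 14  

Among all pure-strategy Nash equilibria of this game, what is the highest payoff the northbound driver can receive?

Both Right is a pure NE (the northbound driver: 14 ≥ 11; the southbound driver: 10 ≥ 8). The northbound driver gets 14.
Both Centre is a pure NE (the northbound driver: 9 ≥ 8; the southbound driver: 14 ≥ 10). The northbound driver gets 9.
Every other cell has a profitable deviation for at least one player. Highest of {14, 9} is 14.

14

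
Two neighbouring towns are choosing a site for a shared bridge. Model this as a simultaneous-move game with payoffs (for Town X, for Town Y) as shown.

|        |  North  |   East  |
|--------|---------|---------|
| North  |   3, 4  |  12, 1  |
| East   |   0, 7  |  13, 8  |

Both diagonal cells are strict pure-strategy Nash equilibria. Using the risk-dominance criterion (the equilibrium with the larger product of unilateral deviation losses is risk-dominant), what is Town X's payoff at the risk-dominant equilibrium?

At both North: Town X loses 3 − 0 = 3 by deviating; Town Y loses 4 − 1 = 3. Product = 3·3 = 9.
At both East: Town X loses 13 − 12 = 1 by deviating; Town Y loses 8 − 7 = 1. Product = 1·1 = 1.
9 > 1, so both North is risk-dominant. Town X's payoff there is 3.

3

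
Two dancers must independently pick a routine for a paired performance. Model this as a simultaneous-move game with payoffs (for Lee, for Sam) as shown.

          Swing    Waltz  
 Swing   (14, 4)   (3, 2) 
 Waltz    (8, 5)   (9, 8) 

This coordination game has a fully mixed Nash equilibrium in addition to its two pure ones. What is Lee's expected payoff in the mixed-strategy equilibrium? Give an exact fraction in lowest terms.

Sam mixes with probability q on Swing, chosen so Lee is indifferent: 14q + 3(1−q) = 8q + 9(1−q) gives q = 1/2.
Lee's expected payoff (from either row, since indifferent) is 14·1/2 + 3·1/2 = 17/2.

17/2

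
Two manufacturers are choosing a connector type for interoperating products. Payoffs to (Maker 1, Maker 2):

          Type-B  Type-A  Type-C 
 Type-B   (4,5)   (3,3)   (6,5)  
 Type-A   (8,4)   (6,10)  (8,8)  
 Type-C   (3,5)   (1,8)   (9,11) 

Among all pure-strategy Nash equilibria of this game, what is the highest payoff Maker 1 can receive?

9

Both Type-A is a pure NE (Maker 1: 6 ≥ 3; Maker 2: 10 ≥ 8). Maker 1 gets 6.
Both Type-C is a pure NE (Maker 1: 9 ≥ 8; Maker 2: 11 ≥ 8). Maker 1 gets 9.
Every other cell has a profitable deviation for at least one player. Highest of {6, 9} is 9.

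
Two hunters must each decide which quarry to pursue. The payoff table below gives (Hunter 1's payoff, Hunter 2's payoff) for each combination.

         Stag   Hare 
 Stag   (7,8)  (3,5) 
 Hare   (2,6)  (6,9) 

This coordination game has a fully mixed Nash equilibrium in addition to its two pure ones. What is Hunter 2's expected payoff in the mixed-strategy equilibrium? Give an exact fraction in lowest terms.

Hunter 1 mixes with probability p on Stag, chosen so Hunter 2 is indifferent: 8p + 6(1−p) = 5p + 9(1−p) gives p = 1/2.
Hunter 2's expected payoff is 8·1/2 + 6·1/2 = 7.

7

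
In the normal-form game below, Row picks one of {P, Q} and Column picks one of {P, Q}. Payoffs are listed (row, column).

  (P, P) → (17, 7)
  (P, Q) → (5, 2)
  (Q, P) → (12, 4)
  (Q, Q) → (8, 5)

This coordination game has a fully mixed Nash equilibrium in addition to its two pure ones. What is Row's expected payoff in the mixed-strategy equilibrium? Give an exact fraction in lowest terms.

Column mixes with probability q on P, chosen so Row is indifferent: 17q + 5(1−q) = 12q + 8(1−q) gives q = 3/8.
Row's expected payoff (from either row, since indifferent) is 17·3/8 + 5·5/8 = 19/2.

19/2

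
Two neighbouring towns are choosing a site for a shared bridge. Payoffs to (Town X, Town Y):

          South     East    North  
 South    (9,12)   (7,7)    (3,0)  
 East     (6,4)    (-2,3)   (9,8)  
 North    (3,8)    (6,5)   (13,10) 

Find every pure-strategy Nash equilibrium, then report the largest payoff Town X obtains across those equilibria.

Both South is a pure NE (Town X: 9 ≥ 6; Town Y: 12 ≥ 7). Town X gets 9.
Both North is a pure NE (Town X: 13 ≥ 9; Town Y: 10 ≥ 8). Town X gets 13.
Every other cell has a profitable deviation for at least one player. Highest of {9, 13} is 13.

13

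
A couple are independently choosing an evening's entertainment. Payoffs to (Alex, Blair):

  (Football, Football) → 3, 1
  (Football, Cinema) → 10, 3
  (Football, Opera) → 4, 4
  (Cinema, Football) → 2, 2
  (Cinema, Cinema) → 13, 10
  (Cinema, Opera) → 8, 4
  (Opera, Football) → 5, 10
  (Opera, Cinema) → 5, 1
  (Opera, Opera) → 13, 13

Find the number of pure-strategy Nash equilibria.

Both Cinema: Alex gets 13 (best alternative 10); Blair gets 10 (best alternative 4). Neither deviates — NE.
Both Opera: Alex gets 13 (best alternative 8); Blair gets 13 (best alternative 10). Neither deviates — NE.
Both Football is not a NE: Alex would switch to Opera (5 > 3).
No other cell survives both best-response checks, so there are 2 pure NE.

2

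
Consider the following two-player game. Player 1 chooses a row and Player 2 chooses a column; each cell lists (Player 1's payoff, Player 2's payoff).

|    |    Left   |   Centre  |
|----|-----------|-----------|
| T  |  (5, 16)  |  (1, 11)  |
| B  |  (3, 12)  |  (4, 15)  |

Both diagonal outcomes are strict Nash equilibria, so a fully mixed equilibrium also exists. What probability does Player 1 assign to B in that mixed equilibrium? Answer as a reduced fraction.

Player 1's mix p on T must make Player 2 indifferent between Left and Centre.
Player 2's payoff from Left: 16p + 12(1−p). From Centre: 11p + 15(1−p).
Set equal: 5p = 3(1−p) → p = 3/8.
Probability on B is 1 − 3/8 = 5/8.

5/8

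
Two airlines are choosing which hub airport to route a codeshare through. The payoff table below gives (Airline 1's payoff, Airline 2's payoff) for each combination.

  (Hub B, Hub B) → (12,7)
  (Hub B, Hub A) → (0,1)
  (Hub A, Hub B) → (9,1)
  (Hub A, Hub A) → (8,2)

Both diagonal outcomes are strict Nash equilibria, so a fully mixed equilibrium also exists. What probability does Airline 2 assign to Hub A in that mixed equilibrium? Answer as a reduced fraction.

Airline 2's mix q on Hub B must make Airline 1 indifferent between Hub B and Hub A.
Airline 1's payoff from Hub B: 12q + 0(1−q). From Hub A: 9q + 8(1−q).
Set equal: 3q = 8(1−q) → q = 8/11.
Probability on Hub A is 1 − 8/11 = 3/11.

3/11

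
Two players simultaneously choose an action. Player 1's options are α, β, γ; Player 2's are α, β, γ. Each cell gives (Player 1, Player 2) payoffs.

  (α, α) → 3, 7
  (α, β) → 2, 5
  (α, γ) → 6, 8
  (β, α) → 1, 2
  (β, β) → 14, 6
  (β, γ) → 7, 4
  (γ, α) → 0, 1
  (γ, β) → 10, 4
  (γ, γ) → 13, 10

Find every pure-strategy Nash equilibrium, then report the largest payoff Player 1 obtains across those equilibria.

14

Both β is a pure NE (Player 1: 14 ≥ 10; Player 2: 6 ≥ 4). Player 1 gets 14.
Both γ is a pure NE (Player 1: 13 ≥ 7; Player 2: 10 ≥ 4). Player 1 gets 13.
Every other cell has a profitable deviation for at least one player. Highest of {14, 13} is 14.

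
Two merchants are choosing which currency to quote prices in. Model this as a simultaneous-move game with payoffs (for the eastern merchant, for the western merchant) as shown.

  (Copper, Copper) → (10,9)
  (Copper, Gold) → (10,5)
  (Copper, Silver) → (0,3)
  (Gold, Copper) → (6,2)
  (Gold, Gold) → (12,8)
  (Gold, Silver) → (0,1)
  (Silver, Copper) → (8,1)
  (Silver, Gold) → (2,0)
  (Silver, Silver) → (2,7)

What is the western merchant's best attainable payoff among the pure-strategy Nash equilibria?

Both Copper is a pure NE (the eastern merchant: 10 ≥ 8; the western merchant: 9 ≥ 5). The western merchant gets 9.
Both Gold is a pure NE (the eastern merchant: 12 ≥ 10; the western merchant: 8 ≥ 2). The western merchant gets 8.
Both Silver is a pure NE (the eastern merchant: 2 ≥ 0; the western merchant: 7 ≥ 1). The western merchant gets 7.
Every other cell has a profitable deviation for at least one player. Highest of {9, 8, 7} is 9.

9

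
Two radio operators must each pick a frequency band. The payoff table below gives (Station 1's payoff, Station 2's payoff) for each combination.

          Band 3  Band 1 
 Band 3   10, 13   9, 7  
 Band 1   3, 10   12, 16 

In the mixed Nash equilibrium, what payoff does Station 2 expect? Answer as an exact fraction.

Station 1 mixes with probability p on Band 3, chosen so Station 2 is indifferent: 13p + 10(1−p) = 7p + 16(1−p) gives p = 1/2.
Station 2's expected payoff is 13·1/2 + 10·1/2 = 23/2.

23/2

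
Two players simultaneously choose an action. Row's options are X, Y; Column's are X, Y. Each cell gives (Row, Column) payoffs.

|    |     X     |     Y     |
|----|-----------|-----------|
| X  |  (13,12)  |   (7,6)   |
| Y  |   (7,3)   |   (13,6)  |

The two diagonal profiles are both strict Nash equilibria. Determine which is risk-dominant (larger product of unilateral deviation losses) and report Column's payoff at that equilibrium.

12

At both X: Row loses 13 − 7 = 6 by deviating; Column loses 12 − 6 = 6. Product = 6·6 = 36.
At both Y: Row loses 13 − 7 = 6 by deviating; Column loses 6 − 3 = 3. Product = 6·3 = 18.
36 > 18, so both X is risk-dominant. Column's payoff there is 12.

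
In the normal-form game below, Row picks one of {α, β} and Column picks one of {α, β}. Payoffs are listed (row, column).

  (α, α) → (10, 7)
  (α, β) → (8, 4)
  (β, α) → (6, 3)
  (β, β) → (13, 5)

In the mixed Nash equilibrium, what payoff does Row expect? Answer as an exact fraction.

82/9

Column mixes with probability q on α, chosen so Row is indifferent: 10q + 8(1−q) = 6q + 13(1−q) gives q = 5/9.
Row's expected payoff (from either row, since indifferent) is 10·5/9 + 8·4/9 = 82/9.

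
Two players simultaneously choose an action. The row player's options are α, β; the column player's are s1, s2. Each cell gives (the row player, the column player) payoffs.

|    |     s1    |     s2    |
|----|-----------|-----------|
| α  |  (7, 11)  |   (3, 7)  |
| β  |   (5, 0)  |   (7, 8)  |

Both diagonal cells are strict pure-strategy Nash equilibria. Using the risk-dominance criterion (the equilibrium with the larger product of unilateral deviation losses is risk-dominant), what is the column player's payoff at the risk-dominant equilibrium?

8

At (α, s1): the row player loses 7 − 5 = 2 by deviating; the column player loses 11 − 7 = 4. Product = 2·4 = 8.
At (β, s2): the row player loses 7 − 3 = 4 by deviating; the column player loses 8 − 0 = 8. Product = 4·8 = 32.
32 > 8, so (β, s2) is risk-dominant. The column player's payoff there is 8.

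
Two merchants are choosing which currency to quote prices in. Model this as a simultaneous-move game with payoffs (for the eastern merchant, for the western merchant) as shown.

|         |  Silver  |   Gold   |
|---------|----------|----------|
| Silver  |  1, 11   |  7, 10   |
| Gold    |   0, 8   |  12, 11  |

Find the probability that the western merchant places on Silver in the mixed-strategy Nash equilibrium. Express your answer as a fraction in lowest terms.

5/6

The western merchant's mix q on Silver must make the eastern merchant indifferent between Silver and Gold.
The eastern merchant's payoff from Silver: 1q + 7(1−q). From Gold: 0q + 12(1−q).
Set equal: 1q = 5(1−q) → q = 5/6.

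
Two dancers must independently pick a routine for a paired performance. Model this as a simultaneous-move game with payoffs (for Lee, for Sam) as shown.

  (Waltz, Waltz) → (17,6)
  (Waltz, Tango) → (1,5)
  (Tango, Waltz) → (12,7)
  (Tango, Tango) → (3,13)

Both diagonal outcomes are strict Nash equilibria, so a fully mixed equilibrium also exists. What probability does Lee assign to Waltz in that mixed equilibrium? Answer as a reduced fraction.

6/7

Lee's mix p on Waltz must make Sam indifferent between Waltz and Tango.
Sam's payoff from Waltz: 6p + 7(1−p). From Tango: 5p + 13(1−p).
Set equal: 1p = 6(1−p) → p = 6/7.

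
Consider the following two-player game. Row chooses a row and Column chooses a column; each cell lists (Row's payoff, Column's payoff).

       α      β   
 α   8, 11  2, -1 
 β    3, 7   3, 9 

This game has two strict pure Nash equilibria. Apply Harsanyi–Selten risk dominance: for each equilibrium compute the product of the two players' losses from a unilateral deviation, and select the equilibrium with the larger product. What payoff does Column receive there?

At both α: Row loses 8 − 3 = 5 by deviating; Column loses 11 − (-1) = 12. Product = 5·12 = 60.
At both β: Row loses 3 − 2 = 1 by deviating; Column loses 9 − 7 = 2. Product = 1·2 = 2.
60 > 2, so both α is risk-dominant. Column's payoff there is 11.

11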